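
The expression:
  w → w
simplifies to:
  True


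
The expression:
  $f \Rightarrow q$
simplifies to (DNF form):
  $q \vee \neg f$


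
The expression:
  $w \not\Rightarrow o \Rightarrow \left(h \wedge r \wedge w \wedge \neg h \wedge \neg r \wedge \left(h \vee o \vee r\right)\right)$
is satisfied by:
  {o: True, w: False}
  {w: False, o: False}
  {w: True, o: True}


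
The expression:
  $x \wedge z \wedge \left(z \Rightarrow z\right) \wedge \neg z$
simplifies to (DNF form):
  $\text{False}$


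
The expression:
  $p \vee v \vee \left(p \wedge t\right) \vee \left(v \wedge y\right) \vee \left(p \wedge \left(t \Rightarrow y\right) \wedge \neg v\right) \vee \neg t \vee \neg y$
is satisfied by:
  {v: True, p: True, t: False, y: False}
  {v: True, p: False, t: False, y: False}
  {p: True, v: False, t: False, y: False}
  {v: False, p: False, t: False, y: False}
  {v: True, y: True, p: True, t: False}
  {v: True, y: True, p: False, t: False}
  {y: True, p: True, v: False, t: False}
  {y: True, v: False, p: False, t: False}
  {v: True, t: True, p: True, y: False}
  {v: True, t: True, p: False, y: False}
  {t: True, p: True, v: False, y: False}
  {t: True, v: False, p: False, y: False}
  {y: True, t: True, v: True, p: True}
  {y: True, t: True, v: True, p: False}
  {y: True, t: True, p: True, v: False}


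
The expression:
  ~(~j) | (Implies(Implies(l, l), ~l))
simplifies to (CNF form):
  j | ~l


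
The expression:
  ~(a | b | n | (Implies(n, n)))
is never true.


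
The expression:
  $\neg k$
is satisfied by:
  {k: False}


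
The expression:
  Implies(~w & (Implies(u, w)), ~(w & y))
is always true.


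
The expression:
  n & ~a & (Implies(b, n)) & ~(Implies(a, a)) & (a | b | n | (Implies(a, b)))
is never true.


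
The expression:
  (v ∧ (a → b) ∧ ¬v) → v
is always true.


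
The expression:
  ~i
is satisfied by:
  {i: False}


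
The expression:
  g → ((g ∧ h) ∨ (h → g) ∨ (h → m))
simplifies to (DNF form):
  True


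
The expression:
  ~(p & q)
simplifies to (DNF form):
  ~p | ~q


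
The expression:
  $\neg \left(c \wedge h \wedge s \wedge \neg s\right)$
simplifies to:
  $\text{True}$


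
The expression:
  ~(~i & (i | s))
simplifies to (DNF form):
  i | ~s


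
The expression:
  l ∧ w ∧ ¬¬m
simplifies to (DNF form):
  l ∧ m ∧ w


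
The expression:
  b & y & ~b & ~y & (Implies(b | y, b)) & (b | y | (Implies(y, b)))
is never true.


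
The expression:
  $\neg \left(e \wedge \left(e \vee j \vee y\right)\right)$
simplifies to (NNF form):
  $\neg e$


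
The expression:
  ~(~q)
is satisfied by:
  {q: True}


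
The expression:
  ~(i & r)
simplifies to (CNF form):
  ~i | ~r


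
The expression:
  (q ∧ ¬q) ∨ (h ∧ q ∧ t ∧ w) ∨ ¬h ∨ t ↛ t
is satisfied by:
  {t: True, q: True, w: True, h: False}
  {t: True, q: True, w: False, h: False}
  {t: True, w: True, q: False, h: False}
  {t: True, w: False, q: False, h: False}
  {q: True, w: True, t: False, h: False}
  {q: True, t: False, w: False, h: False}
  {q: False, w: True, t: False, h: False}
  {q: False, t: False, w: False, h: False}
  {t: True, h: True, q: True, w: True}


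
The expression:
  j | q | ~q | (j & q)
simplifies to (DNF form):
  True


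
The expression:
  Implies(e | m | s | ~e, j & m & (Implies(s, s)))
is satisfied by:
  {m: True, j: True}


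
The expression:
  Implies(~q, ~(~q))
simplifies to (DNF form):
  q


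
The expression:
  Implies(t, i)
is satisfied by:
  {i: True, t: False}
  {t: False, i: False}
  {t: True, i: True}


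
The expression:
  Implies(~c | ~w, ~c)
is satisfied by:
  {w: True, c: False}
  {c: False, w: False}
  {c: True, w: True}


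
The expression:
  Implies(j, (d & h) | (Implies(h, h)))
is always true.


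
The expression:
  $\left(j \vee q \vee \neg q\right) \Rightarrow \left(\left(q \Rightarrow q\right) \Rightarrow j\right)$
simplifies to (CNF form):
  $j$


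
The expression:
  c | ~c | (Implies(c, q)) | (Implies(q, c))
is always true.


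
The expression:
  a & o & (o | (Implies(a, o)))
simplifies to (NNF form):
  a & o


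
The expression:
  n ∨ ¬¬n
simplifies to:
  n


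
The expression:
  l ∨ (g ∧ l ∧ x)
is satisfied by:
  {l: True}


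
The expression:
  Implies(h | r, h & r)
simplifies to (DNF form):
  (h & r) | (~h & ~r)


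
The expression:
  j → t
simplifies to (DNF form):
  t ∨ ¬j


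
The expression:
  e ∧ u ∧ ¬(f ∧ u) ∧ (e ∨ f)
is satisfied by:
  {e: True, u: True, f: False}


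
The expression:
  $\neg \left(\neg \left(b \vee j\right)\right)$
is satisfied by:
  {b: True, j: True}
  {b: True, j: False}
  {j: True, b: False}


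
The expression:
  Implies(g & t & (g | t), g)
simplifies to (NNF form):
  True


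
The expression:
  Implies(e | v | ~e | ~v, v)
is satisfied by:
  {v: True}


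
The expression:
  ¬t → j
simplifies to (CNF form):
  j ∨ t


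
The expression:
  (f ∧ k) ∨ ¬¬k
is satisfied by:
  {k: True}


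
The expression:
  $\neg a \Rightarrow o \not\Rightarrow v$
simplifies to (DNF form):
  $a \vee \left(o \wedge \neg v\right)$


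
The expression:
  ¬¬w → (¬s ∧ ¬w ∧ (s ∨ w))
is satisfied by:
  {w: False}


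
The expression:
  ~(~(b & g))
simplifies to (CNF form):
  b & g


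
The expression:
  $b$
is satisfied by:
  {b: True}


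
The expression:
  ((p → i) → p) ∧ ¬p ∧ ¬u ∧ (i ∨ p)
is never true.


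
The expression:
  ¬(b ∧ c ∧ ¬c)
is always true.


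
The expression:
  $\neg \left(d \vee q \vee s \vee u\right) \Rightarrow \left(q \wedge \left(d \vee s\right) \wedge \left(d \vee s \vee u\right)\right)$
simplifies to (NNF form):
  $d \vee q \vee s \vee u$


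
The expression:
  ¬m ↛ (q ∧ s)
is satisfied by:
  {s: False, m: False, q: False}
  {q: True, s: False, m: False}
  {s: True, q: False, m: False}


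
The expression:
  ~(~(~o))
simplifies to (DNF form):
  ~o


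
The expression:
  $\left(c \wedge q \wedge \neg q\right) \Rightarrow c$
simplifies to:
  $\text{True}$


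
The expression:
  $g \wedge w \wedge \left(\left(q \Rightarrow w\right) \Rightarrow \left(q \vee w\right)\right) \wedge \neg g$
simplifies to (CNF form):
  $\text{False}$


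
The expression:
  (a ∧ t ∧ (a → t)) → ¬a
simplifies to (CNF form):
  ¬a ∨ ¬t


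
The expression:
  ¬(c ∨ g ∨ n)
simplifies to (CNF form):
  ¬c ∧ ¬g ∧ ¬n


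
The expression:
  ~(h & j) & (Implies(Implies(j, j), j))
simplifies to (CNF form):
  j & ~h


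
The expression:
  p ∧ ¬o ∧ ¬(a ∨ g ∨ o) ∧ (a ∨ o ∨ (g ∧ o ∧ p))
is never true.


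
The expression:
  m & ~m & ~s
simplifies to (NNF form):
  False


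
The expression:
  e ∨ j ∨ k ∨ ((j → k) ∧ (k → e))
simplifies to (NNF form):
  True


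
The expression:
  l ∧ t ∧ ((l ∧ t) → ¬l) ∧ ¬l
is never true.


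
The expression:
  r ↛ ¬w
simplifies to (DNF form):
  r ∧ w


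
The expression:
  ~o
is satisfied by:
  {o: False}


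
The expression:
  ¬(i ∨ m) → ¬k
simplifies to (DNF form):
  i ∨ m ∨ ¬k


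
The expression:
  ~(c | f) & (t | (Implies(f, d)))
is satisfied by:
  {f: False, c: False}


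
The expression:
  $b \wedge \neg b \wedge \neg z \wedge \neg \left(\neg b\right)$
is never true.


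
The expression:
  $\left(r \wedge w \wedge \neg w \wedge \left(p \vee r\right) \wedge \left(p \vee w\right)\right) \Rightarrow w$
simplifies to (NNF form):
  $\text{True}$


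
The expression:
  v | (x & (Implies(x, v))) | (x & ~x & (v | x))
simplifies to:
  v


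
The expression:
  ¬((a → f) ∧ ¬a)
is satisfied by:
  {a: True}


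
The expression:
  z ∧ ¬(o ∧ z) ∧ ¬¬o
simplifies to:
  False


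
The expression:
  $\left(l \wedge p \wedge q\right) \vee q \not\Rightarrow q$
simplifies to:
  $l \wedge p \wedge q$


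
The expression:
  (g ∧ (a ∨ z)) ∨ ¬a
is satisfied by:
  {g: True, a: False}
  {a: False, g: False}
  {a: True, g: True}


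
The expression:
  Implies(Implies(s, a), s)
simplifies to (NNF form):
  s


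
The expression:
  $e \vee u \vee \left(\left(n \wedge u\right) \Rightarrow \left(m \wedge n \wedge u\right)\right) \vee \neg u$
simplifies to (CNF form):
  $\text{True}$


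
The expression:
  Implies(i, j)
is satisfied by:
  {j: True, i: False}
  {i: False, j: False}
  {i: True, j: True}


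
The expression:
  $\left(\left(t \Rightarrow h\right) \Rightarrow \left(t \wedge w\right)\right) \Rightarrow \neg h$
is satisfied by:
  {w: False, t: False, h: False}
  {h: True, w: False, t: False}
  {t: True, w: False, h: False}
  {h: True, t: True, w: False}
  {w: True, h: False, t: False}
  {h: True, w: True, t: False}
  {t: True, w: True, h: False}


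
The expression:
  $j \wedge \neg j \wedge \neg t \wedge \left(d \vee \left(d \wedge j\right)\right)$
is never true.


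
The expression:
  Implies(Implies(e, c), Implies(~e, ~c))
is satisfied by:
  {e: True, c: False}
  {c: False, e: False}
  {c: True, e: True}


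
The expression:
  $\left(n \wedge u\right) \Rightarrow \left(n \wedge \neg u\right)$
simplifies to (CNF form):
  $\neg n \vee \neg u$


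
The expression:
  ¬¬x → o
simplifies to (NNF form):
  o ∨ ¬x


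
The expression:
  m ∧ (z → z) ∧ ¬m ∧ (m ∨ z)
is never true.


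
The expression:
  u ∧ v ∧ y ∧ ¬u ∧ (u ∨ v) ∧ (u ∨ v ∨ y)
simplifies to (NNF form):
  False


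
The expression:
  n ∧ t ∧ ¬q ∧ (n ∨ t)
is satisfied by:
  {t: True, n: True, q: False}


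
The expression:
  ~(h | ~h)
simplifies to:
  False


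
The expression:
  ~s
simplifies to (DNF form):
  ~s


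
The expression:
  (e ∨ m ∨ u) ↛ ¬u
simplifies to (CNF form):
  u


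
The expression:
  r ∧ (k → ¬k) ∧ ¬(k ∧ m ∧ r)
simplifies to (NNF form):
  r ∧ ¬k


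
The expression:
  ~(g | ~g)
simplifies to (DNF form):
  False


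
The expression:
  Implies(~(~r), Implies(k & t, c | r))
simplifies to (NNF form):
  True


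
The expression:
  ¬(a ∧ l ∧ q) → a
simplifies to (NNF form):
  a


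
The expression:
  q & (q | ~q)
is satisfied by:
  {q: True}


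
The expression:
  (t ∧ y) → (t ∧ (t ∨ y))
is always true.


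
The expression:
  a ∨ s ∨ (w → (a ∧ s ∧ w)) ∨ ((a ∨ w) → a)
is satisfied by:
  {a: True, s: True, w: False}
  {a: True, w: False, s: False}
  {s: True, w: False, a: False}
  {s: False, w: False, a: False}
  {a: True, s: True, w: True}
  {a: True, w: True, s: False}
  {s: True, w: True, a: False}


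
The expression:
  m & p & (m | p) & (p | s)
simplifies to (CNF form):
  m & p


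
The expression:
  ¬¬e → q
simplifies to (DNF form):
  q ∨ ¬e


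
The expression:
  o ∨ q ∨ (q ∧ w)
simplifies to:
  o ∨ q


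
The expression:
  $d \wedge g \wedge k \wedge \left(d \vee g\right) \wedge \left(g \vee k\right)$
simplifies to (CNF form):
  $d \wedge g \wedge k$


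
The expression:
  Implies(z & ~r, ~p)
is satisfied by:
  {r: True, p: False, z: False}
  {p: False, z: False, r: False}
  {r: True, z: True, p: False}
  {z: True, p: False, r: False}
  {r: True, p: True, z: False}
  {p: True, r: False, z: False}
  {r: True, z: True, p: True}


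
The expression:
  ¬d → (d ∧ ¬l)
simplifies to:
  d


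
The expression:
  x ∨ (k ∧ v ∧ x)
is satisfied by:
  {x: True}


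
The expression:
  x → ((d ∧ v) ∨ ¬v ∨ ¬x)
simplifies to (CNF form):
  d ∨ ¬v ∨ ¬x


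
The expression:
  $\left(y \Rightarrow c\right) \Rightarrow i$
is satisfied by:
  {i: True, y: True, c: False}
  {i: True, c: False, y: False}
  {i: True, y: True, c: True}
  {i: True, c: True, y: False}
  {y: True, c: False, i: False}


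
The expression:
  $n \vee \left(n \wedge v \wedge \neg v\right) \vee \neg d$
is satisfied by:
  {n: True, d: False}
  {d: False, n: False}
  {d: True, n: True}


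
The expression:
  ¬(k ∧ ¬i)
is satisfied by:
  {i: True, k: False}
  {k: False, i: False}
  {k: True, i: True}


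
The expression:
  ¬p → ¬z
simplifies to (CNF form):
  p ∨ ¬z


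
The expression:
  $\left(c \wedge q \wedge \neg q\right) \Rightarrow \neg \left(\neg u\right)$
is always true.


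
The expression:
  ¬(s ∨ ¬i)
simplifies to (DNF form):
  i ∧ ¬s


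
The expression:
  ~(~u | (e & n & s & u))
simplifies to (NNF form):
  u & (~e | ~n | ~s)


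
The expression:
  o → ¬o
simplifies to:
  ¬o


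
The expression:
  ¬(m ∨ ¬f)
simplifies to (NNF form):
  f ∧ ¬m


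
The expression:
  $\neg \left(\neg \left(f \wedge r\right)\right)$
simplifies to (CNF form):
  $f \wedge r$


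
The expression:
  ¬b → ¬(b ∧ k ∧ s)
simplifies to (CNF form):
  True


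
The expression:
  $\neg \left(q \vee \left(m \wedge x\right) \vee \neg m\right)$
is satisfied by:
  {m: True, q: False, x: False}


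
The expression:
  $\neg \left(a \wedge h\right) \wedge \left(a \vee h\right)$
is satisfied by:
  {a: True, h: False}
  {h: True, a: False}


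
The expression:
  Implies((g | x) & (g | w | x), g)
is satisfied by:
  {g: True, x: False}
  {x: False, g: False}
  {x: True, g: True}


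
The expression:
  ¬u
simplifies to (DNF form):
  ¬u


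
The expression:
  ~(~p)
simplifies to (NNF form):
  p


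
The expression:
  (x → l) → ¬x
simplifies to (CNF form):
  ¬l ∨ ¬x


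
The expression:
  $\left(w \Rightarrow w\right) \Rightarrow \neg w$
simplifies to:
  $\neg w$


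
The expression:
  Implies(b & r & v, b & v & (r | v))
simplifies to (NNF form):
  True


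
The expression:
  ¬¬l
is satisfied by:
  {l: True}


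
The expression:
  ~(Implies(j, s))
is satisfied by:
  {j: True, s: False}


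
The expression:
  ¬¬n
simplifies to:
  n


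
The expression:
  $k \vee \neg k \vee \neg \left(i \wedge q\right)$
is always true.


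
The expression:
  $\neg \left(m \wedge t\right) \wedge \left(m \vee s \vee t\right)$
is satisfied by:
  {s: True, m: False, t: False}
  {t: True, s: True, m: False}
  {t: True, m: False, s: False}
  {s: True, m: True, t: False}
  {m: True, t: False, s: False}


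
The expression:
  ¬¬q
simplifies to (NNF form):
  q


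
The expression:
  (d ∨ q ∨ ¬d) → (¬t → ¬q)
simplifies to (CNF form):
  t ∨ ¬q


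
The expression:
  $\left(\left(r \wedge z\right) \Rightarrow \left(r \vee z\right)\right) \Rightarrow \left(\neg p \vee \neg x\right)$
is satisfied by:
  {p: False, x: False}
  {x: True, p: False}
  {p: True, x: False}


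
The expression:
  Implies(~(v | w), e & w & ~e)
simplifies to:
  v | w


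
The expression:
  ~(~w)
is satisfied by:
  {w: True}


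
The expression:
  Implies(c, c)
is always true.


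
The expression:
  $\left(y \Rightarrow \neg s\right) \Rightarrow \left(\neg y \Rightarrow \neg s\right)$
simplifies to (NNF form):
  $y \vee \neg s$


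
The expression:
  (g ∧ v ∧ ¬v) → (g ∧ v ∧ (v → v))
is always true.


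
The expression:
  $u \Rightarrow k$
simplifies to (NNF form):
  $k \vee \neg u$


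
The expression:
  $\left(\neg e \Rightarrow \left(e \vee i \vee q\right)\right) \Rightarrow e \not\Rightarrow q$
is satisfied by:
  {e: True, q: False, i: False}
  {q: False, i: False, e: False}
  {i: True, e: True, q: False}


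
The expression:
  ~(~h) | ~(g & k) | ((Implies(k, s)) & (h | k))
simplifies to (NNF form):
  h | s | ~g | ~k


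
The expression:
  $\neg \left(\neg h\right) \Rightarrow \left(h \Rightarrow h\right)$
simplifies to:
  $\text{True}$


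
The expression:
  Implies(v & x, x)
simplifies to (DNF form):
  True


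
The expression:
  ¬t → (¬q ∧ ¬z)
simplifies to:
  t ∨ (¬q ∧ ¬z)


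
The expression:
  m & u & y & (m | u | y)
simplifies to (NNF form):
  m & u & y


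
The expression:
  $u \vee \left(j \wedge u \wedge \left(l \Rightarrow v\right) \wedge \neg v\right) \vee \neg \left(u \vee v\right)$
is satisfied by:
  {u: True, v: False}
  {v: False, u: False}
  {v: True, u: True}


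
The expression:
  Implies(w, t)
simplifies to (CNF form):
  t | ~w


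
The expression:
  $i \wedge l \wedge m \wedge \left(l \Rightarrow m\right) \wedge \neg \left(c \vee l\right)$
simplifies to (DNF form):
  $\text{False}$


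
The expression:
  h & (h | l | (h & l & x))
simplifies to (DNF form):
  h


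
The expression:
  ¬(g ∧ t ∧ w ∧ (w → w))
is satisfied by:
  {w: False, t: False, g: False}
  {g: True, w: False, t: False}
  {t: True, w: False, g: False}
  {g: True, t: True, w: False}
  {w: True, g: False, t: False}
  {g: True, w: True, t: False}
  {t: True, w: True, g: False}


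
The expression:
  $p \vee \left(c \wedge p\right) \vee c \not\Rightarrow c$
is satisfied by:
  {p: True}


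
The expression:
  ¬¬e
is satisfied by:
  {e: True}


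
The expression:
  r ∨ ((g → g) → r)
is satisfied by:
  {r: True}


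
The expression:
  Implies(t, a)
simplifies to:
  a | ~t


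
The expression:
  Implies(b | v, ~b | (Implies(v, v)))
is always true.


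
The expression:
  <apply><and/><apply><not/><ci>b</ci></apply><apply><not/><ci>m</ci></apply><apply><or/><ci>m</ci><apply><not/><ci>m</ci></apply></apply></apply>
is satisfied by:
  {b: False, m: False}


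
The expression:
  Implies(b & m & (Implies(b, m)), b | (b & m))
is always true.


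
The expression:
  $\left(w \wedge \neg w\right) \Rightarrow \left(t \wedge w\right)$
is always true.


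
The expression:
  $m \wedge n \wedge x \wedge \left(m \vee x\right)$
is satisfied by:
  {m: True, x: True, n: True}


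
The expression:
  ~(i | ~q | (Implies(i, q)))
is never true.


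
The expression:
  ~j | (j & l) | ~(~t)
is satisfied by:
  {t: True, l: True, j: False}
  {t: True, l: False, j: False}
  {l: True, t: False, j: False}
  {t: False, l: False, j: False}
  {j: True, t: True, l: True}
  {j: True, t: True, l: False}
  {j: True, l: True, t: False}


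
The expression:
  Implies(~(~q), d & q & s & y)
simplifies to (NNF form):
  ~q | (d & s & y)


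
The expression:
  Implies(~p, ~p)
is always true.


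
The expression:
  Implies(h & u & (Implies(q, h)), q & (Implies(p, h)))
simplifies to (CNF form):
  q | ~h | ~u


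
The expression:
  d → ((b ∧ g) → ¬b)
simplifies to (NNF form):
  ¬b ∨ ¬d ∨ ¬g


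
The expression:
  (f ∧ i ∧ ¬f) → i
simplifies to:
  True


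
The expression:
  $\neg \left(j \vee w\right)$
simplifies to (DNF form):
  $\neg j \wedge \neg w$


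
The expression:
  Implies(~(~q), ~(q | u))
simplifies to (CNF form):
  ~q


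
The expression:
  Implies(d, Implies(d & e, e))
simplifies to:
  True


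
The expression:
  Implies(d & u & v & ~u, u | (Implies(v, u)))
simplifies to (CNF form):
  True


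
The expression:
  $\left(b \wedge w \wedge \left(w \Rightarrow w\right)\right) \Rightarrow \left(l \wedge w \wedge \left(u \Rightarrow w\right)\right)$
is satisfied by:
  {l: True, w: False, b: False}
  {w: False, b: False, l: False}
  {b: True, l: True, w: False}
  {b: True, w: False, l: False}
  {l: True, w: True, b: False}
  {w: True, l: False, b: False}
  {b: True, w: True, l: True}


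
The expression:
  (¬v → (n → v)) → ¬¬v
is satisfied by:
  {n: True, v: True}
  {n: True, v: False}
  {v: True, n: False}


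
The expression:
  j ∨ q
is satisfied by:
  {q: True, j: True}
  {q: True, j: False}
  {j: True, q: False}


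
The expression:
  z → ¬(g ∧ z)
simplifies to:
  ¬g ∨ ¬z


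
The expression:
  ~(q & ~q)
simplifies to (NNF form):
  True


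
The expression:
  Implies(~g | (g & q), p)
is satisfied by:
  {g: True, p: True, q: False}
  {p: True, q: False, g: False}
  {g: True, p: True, q: True}
  {p: True, q: True, g: False}
  {g: True, q: False, p: False}


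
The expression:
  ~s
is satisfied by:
  {s: False}


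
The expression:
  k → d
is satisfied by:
  {d: True, k: False}
  {k: False, d: False}
  {k: True, d: True}


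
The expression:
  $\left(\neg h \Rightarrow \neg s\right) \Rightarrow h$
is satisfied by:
  {s: True, h: True}
  {s: True, h: False}
  {h: True, s: False}


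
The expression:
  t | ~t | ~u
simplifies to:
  True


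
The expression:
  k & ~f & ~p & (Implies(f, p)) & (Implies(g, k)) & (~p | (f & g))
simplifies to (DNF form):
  k & ~f & ~p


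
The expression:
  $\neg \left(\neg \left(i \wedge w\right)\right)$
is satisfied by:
  {i: True, w: True}


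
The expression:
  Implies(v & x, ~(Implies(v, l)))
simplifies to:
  ~l | ~v | ~x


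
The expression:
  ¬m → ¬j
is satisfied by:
  {m: True, j: False}
  {j: False, m: False}
  {j: True, m: True}


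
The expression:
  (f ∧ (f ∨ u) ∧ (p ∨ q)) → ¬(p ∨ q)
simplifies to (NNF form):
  (¬p ∧ ¬q) ∨ ¬f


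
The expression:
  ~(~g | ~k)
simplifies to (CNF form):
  g & k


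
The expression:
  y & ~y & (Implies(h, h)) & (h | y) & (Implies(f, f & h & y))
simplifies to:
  False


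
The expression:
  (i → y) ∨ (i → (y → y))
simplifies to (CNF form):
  True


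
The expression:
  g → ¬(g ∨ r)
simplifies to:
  ¬g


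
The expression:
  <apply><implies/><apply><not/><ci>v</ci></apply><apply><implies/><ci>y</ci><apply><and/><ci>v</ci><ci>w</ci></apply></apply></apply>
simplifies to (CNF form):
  <apply><or/><ci>v</ci><apply><not/><ci>y</ci></apply></apply>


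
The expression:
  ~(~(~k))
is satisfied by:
  {k: False}


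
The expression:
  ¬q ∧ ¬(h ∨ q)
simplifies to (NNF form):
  ¬h ∧ ¬q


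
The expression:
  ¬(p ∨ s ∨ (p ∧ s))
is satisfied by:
  {p: False, s: False}


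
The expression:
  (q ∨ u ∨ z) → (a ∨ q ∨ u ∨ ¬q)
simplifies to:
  True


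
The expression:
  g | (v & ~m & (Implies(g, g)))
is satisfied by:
  {v: True, g: True, m: False}
  {g: True, m: False, v: False}
  {v: True, g: True, m: True}
  {g: True, m: True, v: False}
  {v: True, m: False, g: False}


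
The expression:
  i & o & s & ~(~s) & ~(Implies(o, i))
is never true.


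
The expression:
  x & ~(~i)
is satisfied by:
  {i: True, x: True}


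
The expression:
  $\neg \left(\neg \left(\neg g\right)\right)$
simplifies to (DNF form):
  $\neg g$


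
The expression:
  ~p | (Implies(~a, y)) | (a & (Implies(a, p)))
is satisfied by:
  {a: True, y: True, p: False}
  {a: True, p: False, y: False}
  {y: True, p: False, a: False}
  {y: False, p: False, a: False}
  {a: True, y: True, p: True}
  {a: True, p: True, y: False}
  {y: True, p: True, a: False}


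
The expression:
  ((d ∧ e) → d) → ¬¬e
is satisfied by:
  {e: True}


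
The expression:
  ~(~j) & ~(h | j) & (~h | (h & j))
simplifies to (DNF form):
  False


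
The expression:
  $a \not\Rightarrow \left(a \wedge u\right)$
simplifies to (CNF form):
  $a \wedge \neg u$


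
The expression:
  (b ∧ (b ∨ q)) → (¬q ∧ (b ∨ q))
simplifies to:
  ¬b ∨ ¬q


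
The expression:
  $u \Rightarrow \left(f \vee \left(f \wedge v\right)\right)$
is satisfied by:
  {f: True, u: False}
  {u: False, f: False}
  {u: True, f: True}


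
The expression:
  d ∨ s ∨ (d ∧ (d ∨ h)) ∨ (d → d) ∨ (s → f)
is always true.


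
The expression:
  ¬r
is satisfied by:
  {r: False}


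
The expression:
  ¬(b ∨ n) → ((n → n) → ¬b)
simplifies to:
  True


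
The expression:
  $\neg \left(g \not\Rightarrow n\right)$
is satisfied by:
  {n: True, g: False}
  {g: False, n: False}
  {g: True, n: True}


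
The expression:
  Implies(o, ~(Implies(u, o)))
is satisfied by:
  {o: False}


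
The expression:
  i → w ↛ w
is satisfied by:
  {i: False}


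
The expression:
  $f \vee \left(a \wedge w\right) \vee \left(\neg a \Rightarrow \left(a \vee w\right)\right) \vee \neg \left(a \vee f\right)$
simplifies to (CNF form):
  $\text{True}$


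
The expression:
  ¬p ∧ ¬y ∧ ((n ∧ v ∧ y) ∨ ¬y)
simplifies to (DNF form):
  ¬p ∧ ¬y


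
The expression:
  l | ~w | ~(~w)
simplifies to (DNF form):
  True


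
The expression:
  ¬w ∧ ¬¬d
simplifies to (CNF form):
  d ∧ ¬w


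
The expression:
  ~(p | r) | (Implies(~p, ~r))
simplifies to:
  p | ~r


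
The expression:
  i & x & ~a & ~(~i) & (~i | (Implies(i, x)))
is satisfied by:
  {i: True, x: True, a: False}


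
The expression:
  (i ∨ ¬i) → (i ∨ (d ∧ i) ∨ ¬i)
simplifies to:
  True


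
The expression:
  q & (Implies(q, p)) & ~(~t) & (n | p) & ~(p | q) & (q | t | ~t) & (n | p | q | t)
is never true.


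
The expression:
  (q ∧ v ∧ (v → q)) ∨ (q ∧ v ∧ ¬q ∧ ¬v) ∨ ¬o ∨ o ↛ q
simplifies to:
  v ∨ ¬o ∨ ¬q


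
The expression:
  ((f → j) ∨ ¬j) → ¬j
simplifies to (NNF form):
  ¬j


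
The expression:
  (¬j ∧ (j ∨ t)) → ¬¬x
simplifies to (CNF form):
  j ∨ x ∨ ¬t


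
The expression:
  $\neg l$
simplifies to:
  $\neg l$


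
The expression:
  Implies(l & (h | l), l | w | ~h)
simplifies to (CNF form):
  True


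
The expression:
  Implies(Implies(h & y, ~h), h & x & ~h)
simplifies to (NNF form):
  h & y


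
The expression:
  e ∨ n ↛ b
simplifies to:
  e ∨ (n ∧ ¬b)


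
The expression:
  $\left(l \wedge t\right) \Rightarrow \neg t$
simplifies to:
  $\neg l \vee \neg t$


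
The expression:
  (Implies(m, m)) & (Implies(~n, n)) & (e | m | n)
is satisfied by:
  {n: True}


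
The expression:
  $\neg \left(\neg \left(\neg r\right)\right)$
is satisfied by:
  {r: False}


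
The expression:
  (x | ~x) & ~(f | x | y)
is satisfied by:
  {x: False, y: False, f: False}


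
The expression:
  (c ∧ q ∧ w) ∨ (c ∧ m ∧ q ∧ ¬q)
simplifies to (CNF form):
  c ∧ q ∧ w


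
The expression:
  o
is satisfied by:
  {o: True}


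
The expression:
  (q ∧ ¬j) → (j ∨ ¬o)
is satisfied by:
  {j: True, q: False, o: False}
  {j: False, q: False, o: False}
  {o: True, j: True, q: False}
  {o: True, j: False, q: False}
  {q: True, j: True, o: False}
  {q: True, j: False, o: False}
  {q: True, o: True, j: True}


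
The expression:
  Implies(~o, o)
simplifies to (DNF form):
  o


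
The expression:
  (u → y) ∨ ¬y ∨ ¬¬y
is always true.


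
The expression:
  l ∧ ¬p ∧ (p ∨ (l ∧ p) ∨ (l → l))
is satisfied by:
  {l: True, p: False}


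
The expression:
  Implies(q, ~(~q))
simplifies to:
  True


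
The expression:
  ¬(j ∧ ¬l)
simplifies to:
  l ∨ ¬j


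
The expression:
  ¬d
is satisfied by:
  {d: False}


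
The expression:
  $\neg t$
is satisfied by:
  {t: False}


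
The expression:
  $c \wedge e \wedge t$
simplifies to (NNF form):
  $c \wedge e \wedge t$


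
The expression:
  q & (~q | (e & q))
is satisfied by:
  {e: True, q: True}


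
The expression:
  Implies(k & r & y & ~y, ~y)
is always true.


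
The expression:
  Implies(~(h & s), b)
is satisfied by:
  {b: True, h: True, s: True}
  {b: True, h: True, s: False}
  {b: True, s: True, h: False}
  {b: True, s: False, h: False}
  {h: True, s: True, b: False}


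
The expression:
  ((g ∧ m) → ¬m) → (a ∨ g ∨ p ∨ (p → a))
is always true.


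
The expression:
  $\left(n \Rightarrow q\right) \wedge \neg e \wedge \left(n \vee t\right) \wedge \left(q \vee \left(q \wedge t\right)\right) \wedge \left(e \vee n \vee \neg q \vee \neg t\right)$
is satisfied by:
  {q: True, n: True, e: False}


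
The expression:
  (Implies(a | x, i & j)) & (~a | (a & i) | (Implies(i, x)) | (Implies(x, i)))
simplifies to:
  (i | ~a) & (i | ~x) & (j | ~a) & (j | ~x)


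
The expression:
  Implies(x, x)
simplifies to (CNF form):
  True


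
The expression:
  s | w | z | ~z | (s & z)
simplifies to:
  True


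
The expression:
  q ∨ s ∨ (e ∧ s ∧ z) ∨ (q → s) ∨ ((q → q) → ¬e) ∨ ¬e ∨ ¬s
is always true.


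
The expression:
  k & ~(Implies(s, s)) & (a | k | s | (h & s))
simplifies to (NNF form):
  False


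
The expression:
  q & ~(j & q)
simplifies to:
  q & ~j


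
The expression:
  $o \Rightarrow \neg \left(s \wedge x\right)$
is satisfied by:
  {s: False, o: False, x: False}
  {x: True, s: False, o: False}
  {o: True, s: False, x: False}
  {x: True, o: True, s: False}
  {s: True, x: False, o: False}
  {x: True, s: True, o: False}
  {o: True, s: True, x: False}


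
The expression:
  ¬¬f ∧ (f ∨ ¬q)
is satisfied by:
  {f: True}


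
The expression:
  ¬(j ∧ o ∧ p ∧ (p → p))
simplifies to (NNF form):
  ¬j ∨ ¬o ∨ ¬p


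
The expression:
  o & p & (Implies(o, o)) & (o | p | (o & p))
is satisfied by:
  {p: True, o: True}


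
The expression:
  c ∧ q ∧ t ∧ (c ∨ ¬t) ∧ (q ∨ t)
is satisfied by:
  {t: True, c: True, q: True}


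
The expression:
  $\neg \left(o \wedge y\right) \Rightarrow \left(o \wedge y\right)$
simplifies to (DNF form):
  $o \wedge y$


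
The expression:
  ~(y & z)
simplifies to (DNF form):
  ~y | ~z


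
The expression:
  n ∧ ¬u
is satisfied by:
  {n: True, u: False}


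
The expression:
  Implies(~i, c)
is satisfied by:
  {i: True, c: True}
  {i: True, c: False}
  {c: True, i: False}


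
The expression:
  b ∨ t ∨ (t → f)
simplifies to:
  True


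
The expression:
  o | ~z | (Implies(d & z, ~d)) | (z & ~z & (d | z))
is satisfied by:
  {o: True, z: False, d: False}
  {z: False, d: False, o: False}
  {d: True, o: True, z: False}
  {d: True, z: False, o: False}
  {o: True, z: True, d: False}
  {z: True, o: False, d: False}
  {d: True, z: True, o: True}


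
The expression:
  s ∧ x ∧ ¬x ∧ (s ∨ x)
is never true.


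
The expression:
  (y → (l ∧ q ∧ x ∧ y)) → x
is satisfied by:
  {y: True, x: True}
  {y: True, x: False}
  {x: True, y: False}


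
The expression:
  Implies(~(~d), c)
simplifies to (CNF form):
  c | ~d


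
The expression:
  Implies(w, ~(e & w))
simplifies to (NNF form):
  ~e | ~w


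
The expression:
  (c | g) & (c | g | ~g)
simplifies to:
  c | g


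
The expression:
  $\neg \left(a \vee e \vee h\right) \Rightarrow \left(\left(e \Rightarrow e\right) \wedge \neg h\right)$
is always true.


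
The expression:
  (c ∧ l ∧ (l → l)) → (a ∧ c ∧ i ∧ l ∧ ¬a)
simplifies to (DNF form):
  ¬c ∨ ¬l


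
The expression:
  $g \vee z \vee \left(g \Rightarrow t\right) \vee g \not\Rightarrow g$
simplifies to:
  $\text{True}$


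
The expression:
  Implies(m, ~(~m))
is always true.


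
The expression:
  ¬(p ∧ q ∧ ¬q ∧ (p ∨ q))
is always true.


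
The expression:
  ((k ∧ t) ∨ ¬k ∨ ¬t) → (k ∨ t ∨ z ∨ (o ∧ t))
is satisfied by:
  {t: True, k: True, z: True}
  {t: True, k: True, z: False}
  {t: True, z: True, k: False}
  {t: True, z: False, k: False}
  {k: True, z: True, t: False}
  {k: True, z: False, t: False}
  {z: True, k: False, t: False}


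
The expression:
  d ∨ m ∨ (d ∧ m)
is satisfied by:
  {d: True, m: True}
  {d: True, m: False}
  {m: True, d: False}


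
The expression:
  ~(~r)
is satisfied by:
  {r: True}


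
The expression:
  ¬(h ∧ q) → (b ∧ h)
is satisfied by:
  {h: True, b: True, q: True}
  {h: True, b: True, q: False}
  {h: True, q: True, b: False}


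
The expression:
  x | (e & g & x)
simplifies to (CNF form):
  x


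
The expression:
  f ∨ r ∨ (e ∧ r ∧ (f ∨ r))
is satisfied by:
  {r: True, f: True}
  {r: True, f: False}
  {f: True, r: False}


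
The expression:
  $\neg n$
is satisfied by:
  {n: False}


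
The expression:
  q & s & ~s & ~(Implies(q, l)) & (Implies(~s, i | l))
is never true.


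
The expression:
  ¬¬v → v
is always true.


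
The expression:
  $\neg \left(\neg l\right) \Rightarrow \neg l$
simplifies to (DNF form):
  $\neg l$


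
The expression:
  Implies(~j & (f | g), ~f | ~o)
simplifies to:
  j | ~f | ~o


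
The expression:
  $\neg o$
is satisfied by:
  {o: False}


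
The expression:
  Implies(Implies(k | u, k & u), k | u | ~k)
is always true.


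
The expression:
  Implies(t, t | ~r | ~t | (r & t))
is always true.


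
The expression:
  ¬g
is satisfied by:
  {g: False}


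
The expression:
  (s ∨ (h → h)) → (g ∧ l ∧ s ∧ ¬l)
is never true.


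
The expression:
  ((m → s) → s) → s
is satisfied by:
  {s: True, m: False}
  {m: False, s: False}
  {m: True, s: True}


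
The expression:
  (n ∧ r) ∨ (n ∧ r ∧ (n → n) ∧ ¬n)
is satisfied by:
  {r: True, n: True}


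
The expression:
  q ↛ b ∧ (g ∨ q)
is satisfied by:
  {q: True, b: False}


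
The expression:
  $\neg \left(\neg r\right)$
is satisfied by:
  {r: True}


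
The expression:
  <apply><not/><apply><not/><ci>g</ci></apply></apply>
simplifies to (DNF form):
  <ci>g</ci>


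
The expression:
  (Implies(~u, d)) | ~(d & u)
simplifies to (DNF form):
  True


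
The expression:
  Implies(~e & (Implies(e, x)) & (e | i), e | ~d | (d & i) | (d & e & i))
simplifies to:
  True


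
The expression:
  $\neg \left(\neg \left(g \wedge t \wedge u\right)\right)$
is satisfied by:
  {t: True, u: True, g: True}


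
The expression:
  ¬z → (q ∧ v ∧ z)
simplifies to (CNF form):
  z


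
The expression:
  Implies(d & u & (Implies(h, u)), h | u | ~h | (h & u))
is always true.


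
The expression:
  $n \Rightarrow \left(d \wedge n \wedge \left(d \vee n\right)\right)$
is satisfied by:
  {d: True, n: False}
  {n: False, d: False}
  {n: True, d: True}


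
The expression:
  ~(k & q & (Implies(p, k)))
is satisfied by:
  {k: False, q: False}
  {q: True, k: False}
  {k: True, q: False}


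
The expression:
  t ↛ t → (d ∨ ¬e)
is always true.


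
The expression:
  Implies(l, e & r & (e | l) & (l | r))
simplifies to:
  ~l | (e & r)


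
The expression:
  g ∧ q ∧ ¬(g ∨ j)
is never true.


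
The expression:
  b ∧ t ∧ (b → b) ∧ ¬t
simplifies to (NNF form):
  False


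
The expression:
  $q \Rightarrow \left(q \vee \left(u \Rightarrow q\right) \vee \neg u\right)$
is always true.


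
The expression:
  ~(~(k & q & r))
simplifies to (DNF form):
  k & q & r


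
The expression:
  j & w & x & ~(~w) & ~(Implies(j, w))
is never true.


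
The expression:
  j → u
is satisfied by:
  {u: True, j: False}
  {j: False, u: False}
  {j: True, u: True}


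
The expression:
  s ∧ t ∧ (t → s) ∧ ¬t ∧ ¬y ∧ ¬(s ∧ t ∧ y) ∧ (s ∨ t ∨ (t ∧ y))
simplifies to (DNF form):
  False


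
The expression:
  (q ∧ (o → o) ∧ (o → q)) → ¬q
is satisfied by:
  {q: False}


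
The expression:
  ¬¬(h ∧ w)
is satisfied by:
  {h: True, w: True}


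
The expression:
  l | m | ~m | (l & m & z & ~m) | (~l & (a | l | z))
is always true.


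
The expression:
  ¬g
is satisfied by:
  {g: False}


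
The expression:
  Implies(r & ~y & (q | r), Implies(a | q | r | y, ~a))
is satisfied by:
  {y: True, a: False, r: False}
  {a: False, r: False, y: False}
  {r: True, y: True, a: False}
  {r: True, a: False, y: False}
  {y: True, a: True, r: False}
  {a: True, y: False, r: False}
  {r: True, a: True, y: True}


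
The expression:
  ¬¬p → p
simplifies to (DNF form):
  True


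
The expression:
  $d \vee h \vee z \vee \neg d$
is always true.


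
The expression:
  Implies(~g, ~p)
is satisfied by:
  {g: True, p: False}
  {p: False, g: False}
  {p: True, g: True}


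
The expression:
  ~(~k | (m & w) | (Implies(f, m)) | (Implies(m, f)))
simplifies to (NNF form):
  False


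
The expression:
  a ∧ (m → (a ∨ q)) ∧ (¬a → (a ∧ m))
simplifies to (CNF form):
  a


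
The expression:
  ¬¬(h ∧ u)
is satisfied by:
  {h: True, u: True}


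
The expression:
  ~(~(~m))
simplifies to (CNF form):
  ~m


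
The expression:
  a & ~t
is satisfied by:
  {a: True, t: False}


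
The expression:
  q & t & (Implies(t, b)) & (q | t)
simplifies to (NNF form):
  b & q & t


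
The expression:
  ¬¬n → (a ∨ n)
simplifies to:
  True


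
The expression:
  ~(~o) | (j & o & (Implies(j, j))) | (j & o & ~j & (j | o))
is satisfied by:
  {o: True}


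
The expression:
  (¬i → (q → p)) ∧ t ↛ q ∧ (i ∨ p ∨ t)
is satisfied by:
  {t: True, q: False}


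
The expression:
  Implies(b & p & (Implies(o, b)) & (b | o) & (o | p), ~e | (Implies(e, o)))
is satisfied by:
  {o: True, p: False, e: False, b: False}
  {o: False, p: False, e: False, b: False}
  {b: True, o: True, p: False, e: False}
  {b: True, o: False, p: False, e: False}
  {o: True, e: True, b: False, p: False}
  {e: True, b: False, p: False, o: False}
  {b: True, e: True, o: True, p: False}
  {b: True, e: True, o: False, p: False}
  {o: True, p: True, b: False, e: False}
  {p: True, b: False, e: False, o: False}
  {o: True, b: True, p: True, e: False}
  {b: True, p: True, o: False, e: False}
  {o: True, e: True, p: True, b: False}
  {e: True, p: True, b: False, o: False}
  {b: True, e: True, p: True, o: True}


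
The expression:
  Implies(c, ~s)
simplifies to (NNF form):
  ~c | ~s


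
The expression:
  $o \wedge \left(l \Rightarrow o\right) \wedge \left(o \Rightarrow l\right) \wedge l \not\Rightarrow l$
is never true.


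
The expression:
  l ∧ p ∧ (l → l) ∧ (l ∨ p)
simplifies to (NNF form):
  l ∧ p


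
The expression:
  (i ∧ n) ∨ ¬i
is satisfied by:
  {n: True, i: False}
  {i: False, n: False}
  {i: True, n: True}


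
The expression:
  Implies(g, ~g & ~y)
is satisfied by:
  {g: False}


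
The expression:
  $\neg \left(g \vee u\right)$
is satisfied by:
  {g: False, u: False}


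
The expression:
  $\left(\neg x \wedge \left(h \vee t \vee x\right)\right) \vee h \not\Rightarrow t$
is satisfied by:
  {h: True, t: False, x: False}
  {x: True, h: True, t: False}
  {t: True, h: True, x: False}
  {t: True, h: False, x: False}


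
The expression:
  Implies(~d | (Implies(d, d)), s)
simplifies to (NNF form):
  s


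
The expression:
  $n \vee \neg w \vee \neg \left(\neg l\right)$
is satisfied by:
  {n: True, l: True, w: False}
  {n: True, w: False, l: False}
  {l: True, w: False, n: False}
  {l: False, w: False, n: False}
  {n: True, l: True, w: True}
  {n: True, w: True, l: False}
  {l: True, w: True, n: False}
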